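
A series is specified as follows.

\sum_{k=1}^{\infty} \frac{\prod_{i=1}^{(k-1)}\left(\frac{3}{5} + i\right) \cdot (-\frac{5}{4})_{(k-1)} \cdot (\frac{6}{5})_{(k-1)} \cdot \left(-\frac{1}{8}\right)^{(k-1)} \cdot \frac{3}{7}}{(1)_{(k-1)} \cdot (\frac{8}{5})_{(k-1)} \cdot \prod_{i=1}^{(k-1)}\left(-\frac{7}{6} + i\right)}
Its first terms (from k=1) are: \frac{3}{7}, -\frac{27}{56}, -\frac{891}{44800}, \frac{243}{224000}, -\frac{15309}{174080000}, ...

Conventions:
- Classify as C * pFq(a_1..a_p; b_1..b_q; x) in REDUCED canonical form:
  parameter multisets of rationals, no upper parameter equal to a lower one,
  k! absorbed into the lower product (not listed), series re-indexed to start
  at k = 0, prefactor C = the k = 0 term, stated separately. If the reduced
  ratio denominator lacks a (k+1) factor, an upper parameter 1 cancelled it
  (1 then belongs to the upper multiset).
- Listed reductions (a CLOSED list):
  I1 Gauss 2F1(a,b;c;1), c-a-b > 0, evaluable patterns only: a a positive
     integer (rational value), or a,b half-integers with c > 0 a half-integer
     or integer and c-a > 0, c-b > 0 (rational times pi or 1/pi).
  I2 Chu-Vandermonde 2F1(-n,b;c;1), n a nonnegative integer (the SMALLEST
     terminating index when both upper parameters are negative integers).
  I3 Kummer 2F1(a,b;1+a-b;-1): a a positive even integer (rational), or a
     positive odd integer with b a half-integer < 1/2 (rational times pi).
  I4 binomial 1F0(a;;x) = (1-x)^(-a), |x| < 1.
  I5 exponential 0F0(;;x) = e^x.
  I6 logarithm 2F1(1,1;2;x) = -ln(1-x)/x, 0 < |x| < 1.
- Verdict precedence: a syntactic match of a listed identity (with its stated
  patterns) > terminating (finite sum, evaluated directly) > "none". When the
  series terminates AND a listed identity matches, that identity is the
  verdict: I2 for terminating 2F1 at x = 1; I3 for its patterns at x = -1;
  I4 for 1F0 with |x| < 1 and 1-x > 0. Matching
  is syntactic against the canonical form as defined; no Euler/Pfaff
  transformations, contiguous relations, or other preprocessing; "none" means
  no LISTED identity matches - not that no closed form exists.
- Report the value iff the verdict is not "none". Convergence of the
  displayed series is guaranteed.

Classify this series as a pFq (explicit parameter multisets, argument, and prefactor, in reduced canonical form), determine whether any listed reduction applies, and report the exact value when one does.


Classification (C = \frac{3}{7}): 2F1 with upper {-\frac{5}{4}, \frac{6}{5}}, lower {-\frac{1}{6}}, argument x = -\frac{1}{8}. Verdict: none - at argument -\frac{1}{8} the multisets {-\frac{5}{4}, \frac{6}{5}} ; {-\frac{1}{6}} match no listed identity.

Structural cue: t_0 being \frac{3}{7}, (1)_k (C = 3/7) is k! itself.
Step ratio: r(k) = -\frac{1}{8} * (k-\frac{5}{4}) (k+\frac{6}{5}) / [(k-\frac{1}{6}) (k+1)] ; factor over Q: parameters, x = -\frac{1}{8}, and C = \frac{3}{7}.


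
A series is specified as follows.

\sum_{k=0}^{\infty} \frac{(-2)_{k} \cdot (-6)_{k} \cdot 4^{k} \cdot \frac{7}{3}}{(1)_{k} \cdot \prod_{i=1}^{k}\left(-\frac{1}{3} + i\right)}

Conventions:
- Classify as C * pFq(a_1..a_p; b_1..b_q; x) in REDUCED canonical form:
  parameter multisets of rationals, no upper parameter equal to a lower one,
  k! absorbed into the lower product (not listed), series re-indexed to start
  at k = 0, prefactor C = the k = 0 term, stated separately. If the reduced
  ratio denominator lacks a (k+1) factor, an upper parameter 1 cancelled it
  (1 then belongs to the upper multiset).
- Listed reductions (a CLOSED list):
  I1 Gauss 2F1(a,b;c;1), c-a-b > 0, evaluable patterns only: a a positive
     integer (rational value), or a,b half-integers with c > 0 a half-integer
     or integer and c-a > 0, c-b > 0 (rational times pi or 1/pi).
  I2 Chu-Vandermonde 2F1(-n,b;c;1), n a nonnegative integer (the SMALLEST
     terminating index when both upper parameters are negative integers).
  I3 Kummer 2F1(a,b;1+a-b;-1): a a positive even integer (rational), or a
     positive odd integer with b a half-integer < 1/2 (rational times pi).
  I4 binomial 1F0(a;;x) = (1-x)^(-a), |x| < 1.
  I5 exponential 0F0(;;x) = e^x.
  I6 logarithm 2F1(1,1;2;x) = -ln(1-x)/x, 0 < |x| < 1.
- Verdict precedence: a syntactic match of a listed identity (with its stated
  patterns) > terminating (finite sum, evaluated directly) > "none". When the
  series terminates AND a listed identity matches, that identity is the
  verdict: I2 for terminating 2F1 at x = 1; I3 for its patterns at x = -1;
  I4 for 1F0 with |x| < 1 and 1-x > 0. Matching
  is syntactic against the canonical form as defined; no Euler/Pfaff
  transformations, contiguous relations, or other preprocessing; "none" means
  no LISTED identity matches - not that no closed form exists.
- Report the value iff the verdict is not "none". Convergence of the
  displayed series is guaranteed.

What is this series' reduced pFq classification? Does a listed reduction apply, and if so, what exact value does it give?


Structural cue: with t_0 = \frac{7}{3}, (1)_k (C = 7/3) is k! itself.
Ratio: r(k) = 4 * (k-6) (k-2) / [(k+\frac{2}{3}) (k+1)] - poly over poly, x = 4 from leading terms; C = \frac{7}{3} at k = 0.

x = 4 here; the reduced form reads 2F1, upper {-6, -2}, lower {\frac{2}{3}}, C = \frac{7}{3}. Verdict: terminating. With -2 upstairs the series is a 3-term polynomial sum; evaluated term by term. Hence: \frac{3535}{3}.


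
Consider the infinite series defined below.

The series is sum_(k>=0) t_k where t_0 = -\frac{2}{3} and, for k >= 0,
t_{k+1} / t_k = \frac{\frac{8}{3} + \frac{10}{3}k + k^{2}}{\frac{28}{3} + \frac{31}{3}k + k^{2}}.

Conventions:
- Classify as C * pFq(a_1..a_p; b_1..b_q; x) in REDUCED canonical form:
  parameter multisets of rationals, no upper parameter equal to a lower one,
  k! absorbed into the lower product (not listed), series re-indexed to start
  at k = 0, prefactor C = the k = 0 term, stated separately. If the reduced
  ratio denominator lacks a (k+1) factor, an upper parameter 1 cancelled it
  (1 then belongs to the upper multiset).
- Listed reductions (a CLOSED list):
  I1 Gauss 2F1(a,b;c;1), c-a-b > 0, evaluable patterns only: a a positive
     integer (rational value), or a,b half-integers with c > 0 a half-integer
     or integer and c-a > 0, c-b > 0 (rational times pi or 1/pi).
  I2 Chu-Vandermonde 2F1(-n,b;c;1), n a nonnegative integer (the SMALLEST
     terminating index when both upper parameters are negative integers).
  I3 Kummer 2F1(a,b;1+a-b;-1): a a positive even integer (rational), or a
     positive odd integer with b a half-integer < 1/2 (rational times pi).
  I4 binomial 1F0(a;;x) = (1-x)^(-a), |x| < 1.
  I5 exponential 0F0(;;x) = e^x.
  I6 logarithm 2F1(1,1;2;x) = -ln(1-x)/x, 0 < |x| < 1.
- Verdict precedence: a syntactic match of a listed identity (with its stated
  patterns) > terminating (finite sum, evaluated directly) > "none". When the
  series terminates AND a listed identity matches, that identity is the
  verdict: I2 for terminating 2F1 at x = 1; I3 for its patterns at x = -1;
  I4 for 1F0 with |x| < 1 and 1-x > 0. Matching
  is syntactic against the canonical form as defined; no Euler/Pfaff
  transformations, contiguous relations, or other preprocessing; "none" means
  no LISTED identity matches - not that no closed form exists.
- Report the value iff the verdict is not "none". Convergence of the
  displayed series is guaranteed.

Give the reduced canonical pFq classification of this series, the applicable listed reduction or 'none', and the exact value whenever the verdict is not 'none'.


Classification (C = -\frac{2}{3}): 2F1 with upper {\frac{4}{3}, 2}, lower {\frac{28}{3}}, argument x = 1. Verdict: Gauss's theorem (I1) applies (x = 1: the Gamma ratio telescopes since c-a-b = 6 > 0 and a = 2 in Z>0). Exact value: -\frac{550}{567}.

Key step: with t_0 = -\frac{2}{3}, the expanded ratio factors over Q; C = -2/3, roots give parameters.
Consecutive-term ratio: r(k) = 1 * (k+\frac{4}{3}) (k+2) / [(k+\frac{28}{3}) (k+1)] - rational; roots negated = parameters, x = 1, C = -\frac{2}{3}.


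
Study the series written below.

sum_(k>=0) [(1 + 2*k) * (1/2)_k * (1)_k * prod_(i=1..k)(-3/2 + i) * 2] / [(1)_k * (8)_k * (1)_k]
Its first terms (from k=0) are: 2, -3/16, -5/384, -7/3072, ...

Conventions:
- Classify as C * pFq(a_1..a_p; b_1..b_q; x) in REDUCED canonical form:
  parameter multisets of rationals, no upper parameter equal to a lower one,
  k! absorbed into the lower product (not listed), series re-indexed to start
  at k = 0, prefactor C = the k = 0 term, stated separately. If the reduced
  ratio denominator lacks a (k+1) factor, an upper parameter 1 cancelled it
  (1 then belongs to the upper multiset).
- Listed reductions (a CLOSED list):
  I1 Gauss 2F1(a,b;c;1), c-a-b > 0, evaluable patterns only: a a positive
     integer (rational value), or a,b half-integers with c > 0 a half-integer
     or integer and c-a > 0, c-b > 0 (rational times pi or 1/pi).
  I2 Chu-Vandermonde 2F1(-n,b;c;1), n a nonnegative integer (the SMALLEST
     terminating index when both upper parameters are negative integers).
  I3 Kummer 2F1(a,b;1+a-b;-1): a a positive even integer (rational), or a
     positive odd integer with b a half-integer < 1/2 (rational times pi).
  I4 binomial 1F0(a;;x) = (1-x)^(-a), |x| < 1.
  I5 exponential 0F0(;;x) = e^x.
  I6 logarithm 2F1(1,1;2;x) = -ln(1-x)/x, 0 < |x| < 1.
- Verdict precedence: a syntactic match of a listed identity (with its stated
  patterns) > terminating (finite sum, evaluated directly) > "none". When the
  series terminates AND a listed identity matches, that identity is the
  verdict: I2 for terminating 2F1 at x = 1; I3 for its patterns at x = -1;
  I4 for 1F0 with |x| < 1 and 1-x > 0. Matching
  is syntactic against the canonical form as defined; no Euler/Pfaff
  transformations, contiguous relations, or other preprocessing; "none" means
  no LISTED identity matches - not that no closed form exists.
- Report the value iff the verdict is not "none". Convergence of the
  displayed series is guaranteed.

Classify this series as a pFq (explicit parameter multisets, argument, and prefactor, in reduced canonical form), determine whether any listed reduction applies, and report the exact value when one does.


Prefactor 2, argument 1: 2F1 with upper {-1/2, 3/2} over lower {8}. Verdict: this is Gauss (I1, half-integer pattern) (x = 1; upper {-1/2, 3/2} half-integers, c = 8 in the evaluable pattern). Sum: (8388608/1486485) / pi.

The tell: from the first term 2: the (2k+1) factor (prefactor 2) shifts (1/2)_k to (3/2)_k.
Consecutive-term ratio: r(k) = 1 * (k-1/2) (k+3/2) / [(k+8) (k+1)] ; factor over Q: parameters, x = 1, and C = 2.


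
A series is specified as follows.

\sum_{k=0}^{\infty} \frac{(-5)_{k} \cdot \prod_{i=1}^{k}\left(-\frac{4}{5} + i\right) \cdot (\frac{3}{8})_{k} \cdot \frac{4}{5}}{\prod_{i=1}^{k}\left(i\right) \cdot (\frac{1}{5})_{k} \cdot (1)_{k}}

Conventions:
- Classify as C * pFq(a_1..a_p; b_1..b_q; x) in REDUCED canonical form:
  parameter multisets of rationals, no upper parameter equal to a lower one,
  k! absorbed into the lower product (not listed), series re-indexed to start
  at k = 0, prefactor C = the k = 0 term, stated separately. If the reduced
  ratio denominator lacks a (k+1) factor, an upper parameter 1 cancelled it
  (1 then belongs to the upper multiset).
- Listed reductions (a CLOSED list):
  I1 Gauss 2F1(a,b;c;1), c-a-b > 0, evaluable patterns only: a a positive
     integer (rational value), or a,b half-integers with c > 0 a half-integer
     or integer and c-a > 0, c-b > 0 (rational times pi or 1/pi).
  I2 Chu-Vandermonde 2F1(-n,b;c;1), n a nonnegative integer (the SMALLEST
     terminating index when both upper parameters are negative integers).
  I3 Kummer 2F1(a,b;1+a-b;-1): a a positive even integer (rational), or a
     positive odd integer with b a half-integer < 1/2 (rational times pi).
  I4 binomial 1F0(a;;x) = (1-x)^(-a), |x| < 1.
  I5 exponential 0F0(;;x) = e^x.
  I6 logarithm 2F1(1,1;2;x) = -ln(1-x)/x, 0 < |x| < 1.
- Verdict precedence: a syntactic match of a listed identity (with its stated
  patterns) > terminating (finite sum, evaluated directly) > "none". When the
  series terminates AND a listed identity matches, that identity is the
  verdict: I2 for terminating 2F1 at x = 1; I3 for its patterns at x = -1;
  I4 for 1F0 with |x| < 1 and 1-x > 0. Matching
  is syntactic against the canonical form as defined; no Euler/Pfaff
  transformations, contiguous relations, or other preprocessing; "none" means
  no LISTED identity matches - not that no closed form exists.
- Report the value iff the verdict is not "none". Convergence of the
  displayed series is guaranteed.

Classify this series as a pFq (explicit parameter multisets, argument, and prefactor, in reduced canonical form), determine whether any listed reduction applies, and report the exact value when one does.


x = 1 here; the reduced form reads 2F1, upper {-5, \frac{3}{8}}, lower {1}, C = \frac{4}{5}. Verdict: Vandermonde's identity (I2) matches (terminating 2F1 at x = 1 with n = 5, b = 3/8, c = 1). Hence: \frac{97643}{327680}.

Key step: t_0 = \frac{4}{5} here, and the parameter 1/5 appears in both the upper and lower lists and cancels.
Adjacent-term ratio: r(k) = 1 * (k-5) (k+\frac{3}{8}) / [(k+1) (k+1)] - rational; roots negated = parameters, x = 1, C = \frac{4}{5}.


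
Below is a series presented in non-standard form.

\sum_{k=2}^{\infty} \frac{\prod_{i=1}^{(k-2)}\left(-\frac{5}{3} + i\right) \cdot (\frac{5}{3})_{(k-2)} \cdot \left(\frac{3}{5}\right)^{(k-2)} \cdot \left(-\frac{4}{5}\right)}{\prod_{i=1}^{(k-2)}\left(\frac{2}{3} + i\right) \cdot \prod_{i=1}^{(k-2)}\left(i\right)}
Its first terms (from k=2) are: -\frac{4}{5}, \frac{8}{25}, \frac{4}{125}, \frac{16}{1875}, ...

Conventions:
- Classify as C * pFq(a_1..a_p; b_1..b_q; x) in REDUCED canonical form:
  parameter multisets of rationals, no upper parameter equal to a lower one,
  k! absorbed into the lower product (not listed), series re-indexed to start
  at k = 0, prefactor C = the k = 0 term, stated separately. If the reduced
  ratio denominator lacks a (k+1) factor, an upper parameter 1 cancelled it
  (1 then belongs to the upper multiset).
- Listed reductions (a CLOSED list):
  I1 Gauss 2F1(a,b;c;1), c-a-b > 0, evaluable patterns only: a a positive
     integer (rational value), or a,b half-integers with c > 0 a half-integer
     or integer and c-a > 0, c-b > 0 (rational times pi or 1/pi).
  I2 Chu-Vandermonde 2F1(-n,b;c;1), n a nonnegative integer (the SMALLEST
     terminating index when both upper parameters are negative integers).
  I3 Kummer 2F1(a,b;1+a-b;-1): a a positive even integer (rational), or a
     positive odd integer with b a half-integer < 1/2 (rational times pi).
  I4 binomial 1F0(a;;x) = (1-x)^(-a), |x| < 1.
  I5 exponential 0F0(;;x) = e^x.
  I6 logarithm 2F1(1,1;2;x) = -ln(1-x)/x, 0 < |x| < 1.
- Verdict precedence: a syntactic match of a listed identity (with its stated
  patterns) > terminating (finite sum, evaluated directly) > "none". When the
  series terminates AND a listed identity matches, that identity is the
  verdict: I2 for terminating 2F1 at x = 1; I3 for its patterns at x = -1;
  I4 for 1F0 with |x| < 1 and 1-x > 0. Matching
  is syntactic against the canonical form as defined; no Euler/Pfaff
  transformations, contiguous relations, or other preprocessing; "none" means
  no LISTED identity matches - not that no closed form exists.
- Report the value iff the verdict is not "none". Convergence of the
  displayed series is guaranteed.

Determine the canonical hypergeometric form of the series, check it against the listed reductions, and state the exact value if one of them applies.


The series (x = \frac{3}{5}) is 1F0: upper {-\frac{2}{3}}, lower {-}, prefactor -\frac{4}{5}. Verdict: the I4 binomial reduction applies (the 1F0 binomial series: exponent 2/3, x = \frac{3}{5}). Value: \left(-\frac{4}{5}\right) \cdot \left(\frac{2}{5}\right)^{\frac{2}{3}}.

Key observation: t_0 being -\frac{4}{5}, the lower running product (C = -4/5) is a rising factorial.
Adjacent-term ratio: r(k) = \frac{3}{5} * (k-\frac{2}{3}) / [(k+1)] - rational; roots negated = parameters, x = \frac{3}{5}, C = -\frac{4}{5}.


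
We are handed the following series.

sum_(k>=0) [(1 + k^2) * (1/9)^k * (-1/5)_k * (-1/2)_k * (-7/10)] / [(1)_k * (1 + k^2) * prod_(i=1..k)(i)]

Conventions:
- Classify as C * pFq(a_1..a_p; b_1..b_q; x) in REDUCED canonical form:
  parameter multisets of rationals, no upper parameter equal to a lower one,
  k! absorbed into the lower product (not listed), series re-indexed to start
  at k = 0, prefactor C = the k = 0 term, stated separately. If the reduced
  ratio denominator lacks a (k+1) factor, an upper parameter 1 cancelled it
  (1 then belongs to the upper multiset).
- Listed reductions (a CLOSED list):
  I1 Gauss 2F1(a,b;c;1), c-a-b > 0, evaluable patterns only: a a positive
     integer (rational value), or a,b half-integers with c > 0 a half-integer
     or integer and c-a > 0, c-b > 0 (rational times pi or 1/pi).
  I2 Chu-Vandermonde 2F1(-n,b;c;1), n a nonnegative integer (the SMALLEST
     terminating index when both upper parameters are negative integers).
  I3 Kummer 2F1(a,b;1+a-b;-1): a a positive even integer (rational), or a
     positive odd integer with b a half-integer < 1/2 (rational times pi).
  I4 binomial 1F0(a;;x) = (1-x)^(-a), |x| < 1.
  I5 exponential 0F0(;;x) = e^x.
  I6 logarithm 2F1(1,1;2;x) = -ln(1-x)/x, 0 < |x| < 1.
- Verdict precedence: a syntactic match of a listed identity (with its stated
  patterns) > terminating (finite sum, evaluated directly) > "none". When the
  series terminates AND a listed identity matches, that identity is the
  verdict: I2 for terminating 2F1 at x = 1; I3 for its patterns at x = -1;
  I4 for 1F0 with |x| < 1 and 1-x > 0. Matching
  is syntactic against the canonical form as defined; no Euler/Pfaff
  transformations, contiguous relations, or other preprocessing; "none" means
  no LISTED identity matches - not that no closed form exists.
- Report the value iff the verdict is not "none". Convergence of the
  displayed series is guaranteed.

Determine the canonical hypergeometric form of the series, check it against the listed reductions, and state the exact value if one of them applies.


With C = -7/10: the canonical form is 2F1(-1/2, -1/5; 1; 1/9). Verdict: none - at argument 1/9 the multisets {-1/2, -1/5} ; {1} match no listed identity.

The tell: from the first term -7/10: the lower running product (C = -7/10) is a rising factorial.
Step ratio: r(k) = (1/9) * (k-1/2) (k-1/5) / [(k+1) (k+1)] - rational; roots negated = parameters, x = (1/9), C = -7/10.


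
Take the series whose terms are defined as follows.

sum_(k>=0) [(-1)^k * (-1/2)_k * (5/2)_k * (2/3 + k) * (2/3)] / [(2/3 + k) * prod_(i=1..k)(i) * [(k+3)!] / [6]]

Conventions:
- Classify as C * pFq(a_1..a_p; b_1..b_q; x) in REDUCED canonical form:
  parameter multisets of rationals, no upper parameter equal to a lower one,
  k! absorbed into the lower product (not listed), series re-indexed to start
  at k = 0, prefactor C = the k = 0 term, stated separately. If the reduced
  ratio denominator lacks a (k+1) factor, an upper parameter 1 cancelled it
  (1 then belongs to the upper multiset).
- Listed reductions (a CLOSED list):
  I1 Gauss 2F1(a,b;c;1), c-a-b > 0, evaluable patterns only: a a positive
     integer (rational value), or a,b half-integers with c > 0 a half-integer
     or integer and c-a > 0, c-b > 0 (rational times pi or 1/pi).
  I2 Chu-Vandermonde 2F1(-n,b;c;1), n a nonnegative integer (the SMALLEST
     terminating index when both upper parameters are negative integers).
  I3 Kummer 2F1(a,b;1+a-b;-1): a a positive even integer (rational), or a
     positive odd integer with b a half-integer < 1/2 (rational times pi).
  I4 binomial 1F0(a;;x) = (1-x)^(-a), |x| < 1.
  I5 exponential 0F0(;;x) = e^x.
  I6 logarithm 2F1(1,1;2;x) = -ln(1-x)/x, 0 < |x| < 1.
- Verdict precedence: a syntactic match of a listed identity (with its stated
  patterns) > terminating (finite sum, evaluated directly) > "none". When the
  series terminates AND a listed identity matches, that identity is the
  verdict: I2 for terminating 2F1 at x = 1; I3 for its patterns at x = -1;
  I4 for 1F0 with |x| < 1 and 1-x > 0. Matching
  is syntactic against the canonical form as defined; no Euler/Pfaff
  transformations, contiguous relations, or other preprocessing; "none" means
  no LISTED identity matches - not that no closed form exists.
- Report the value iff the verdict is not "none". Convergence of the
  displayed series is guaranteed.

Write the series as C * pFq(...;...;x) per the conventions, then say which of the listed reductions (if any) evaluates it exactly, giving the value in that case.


The series (x = -1) is 2F1: upper {-1/2, 5/2}, lower {4}, prefactor 2/3. Verdict: none - this 2F1 at x = -1 matches no listed pattern, and upper {-1/2, 5/2} holds no stopper.

Structural cue: x = (-1) and the product of the first k integers (C = 2/3, x = -1) is k!.
Consecutive-term ratio: r(k) = (-1) * (k-1/2) (k+5/2) / [(k+4) (k+1)] ; factor over Q: parameters, x = (-1), and C = 2/3.


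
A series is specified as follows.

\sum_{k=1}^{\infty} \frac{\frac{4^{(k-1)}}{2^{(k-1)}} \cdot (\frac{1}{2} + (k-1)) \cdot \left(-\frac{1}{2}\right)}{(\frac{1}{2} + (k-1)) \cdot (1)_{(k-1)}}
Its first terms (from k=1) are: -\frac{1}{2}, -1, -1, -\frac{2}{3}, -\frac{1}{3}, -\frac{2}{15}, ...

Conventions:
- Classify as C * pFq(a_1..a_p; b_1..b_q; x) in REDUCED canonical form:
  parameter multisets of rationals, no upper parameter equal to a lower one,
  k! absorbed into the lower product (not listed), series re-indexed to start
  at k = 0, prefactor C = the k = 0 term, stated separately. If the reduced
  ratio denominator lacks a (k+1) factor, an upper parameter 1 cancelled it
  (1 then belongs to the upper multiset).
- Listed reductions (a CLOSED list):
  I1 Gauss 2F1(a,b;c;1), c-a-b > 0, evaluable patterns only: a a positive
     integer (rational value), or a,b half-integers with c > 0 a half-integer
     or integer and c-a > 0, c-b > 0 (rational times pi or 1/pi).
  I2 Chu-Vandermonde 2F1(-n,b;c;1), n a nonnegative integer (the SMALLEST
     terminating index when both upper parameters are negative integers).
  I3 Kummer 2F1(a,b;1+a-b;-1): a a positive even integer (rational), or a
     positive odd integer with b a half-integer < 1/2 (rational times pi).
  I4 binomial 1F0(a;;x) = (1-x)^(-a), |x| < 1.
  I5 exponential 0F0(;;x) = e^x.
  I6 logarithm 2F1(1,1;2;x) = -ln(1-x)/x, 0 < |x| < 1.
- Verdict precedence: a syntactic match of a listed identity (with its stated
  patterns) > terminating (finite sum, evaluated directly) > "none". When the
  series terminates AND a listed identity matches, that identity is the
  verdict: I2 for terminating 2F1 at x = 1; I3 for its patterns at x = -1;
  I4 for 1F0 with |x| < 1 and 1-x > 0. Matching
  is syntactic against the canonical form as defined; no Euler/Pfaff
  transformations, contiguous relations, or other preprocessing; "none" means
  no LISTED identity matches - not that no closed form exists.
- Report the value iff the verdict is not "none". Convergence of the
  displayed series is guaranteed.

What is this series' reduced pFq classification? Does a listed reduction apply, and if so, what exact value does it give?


With C = -\frac{1}{2}: the canonical form is 0F0(-; -; 2). Verdict at x = 2: exponential (I5) matches (the 0F0 exponential series at x = 2). Its exact value is \left(-\frac{1}{2}\right) \cdot e^{2}.

Key step: t_0 being -\frac{1}{2}, (1)_k (C = -1/2, x = 2) is k! itself.
Term ratio: r(k) = 2 * 1 / [(k+1)] - rational in k, leading ratio 2; with t_0 = -\frac{1}{2}, classification follows.


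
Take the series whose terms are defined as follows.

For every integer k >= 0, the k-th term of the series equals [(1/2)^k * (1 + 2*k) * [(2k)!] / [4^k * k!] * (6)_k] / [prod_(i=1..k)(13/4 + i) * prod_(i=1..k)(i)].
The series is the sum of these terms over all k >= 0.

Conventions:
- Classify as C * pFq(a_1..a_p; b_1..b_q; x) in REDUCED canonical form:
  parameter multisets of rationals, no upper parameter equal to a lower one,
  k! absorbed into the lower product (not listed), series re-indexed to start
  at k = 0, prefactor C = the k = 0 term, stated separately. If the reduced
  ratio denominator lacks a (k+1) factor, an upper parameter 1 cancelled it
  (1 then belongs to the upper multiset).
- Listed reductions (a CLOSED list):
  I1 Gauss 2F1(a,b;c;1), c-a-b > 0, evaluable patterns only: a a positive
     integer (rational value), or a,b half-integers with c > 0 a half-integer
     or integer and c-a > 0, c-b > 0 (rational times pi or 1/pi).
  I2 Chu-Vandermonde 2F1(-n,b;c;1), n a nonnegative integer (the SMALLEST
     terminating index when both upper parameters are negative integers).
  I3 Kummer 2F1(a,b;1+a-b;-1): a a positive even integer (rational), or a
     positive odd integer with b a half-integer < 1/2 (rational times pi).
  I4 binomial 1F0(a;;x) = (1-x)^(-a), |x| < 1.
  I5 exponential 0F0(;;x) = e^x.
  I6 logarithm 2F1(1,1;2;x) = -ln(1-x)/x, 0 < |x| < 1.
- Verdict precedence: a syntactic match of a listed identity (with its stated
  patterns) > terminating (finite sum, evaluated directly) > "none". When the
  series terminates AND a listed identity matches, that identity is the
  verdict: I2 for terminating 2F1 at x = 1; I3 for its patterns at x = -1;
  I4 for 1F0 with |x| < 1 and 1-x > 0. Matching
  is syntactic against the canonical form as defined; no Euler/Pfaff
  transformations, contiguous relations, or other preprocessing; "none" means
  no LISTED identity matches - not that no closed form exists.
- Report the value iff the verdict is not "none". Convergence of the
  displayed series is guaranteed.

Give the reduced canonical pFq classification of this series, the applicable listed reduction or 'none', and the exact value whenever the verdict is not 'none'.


With C = 1: the canonical form is 2F1(3/2, 6; 17/4; 1/2). Verdict: none (x = 1/2): each listed identity misses the multisets {3/2, 6} ; {17/4}.

Key observation: t_0 = 1 here, and the product of the first k integers (C = 1, x = 1/2) is k!.
Ratio: r(k) = (1/2) * (k+3/2) (k+6) / [(k+17/4) (k+1)] ; factor over Q: parameters, x = (1/2), and C = 1.


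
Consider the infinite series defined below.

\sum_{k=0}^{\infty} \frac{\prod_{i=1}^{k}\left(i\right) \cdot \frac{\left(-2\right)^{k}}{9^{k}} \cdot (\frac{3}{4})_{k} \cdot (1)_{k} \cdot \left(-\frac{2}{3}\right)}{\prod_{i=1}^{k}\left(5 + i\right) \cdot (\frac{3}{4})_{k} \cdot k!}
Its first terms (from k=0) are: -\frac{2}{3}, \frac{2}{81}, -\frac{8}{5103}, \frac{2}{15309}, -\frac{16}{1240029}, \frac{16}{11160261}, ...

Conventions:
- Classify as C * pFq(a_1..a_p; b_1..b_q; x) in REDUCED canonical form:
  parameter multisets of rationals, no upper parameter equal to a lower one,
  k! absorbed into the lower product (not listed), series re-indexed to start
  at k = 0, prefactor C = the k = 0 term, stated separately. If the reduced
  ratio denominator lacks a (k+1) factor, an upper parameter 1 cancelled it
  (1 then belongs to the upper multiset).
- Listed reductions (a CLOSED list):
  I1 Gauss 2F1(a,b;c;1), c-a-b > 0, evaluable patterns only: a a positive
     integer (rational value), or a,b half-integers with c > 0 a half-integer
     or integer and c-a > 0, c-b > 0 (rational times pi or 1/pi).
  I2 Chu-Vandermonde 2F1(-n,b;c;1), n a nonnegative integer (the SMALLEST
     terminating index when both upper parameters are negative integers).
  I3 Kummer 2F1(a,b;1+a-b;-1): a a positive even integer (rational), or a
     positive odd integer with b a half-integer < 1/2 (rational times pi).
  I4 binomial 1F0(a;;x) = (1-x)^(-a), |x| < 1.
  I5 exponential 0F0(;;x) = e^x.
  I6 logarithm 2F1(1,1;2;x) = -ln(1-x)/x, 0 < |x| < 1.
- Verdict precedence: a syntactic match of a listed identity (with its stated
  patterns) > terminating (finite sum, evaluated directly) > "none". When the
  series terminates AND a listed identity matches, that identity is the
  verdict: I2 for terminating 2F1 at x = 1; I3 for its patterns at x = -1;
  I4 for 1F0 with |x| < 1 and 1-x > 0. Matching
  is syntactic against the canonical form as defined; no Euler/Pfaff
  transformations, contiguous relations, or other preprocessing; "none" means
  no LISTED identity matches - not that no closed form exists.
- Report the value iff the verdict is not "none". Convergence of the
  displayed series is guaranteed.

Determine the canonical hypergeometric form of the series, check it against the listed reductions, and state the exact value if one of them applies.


This is -\frac{2}{3} * 2F1(1, 1; 6; -\frac{2}{9}) in reduced canonical form. Verdict: none (x = -\frac{2}{9}): each listed identity misses the multisets {1, 1} ; {6}.

Structural cue: t_0 being -\frac{2}{3}, the running product (prefactor -2/3) telescopes to a rising factorial.
Consecutive-term ratio: r(k) = -\frac{2}{9} * (k+1) (k+1) / [(k+6) (k+1)] ; factor over Q: parameters, x = -\frac{2}{9}, and C = -\frac{2}{3}.


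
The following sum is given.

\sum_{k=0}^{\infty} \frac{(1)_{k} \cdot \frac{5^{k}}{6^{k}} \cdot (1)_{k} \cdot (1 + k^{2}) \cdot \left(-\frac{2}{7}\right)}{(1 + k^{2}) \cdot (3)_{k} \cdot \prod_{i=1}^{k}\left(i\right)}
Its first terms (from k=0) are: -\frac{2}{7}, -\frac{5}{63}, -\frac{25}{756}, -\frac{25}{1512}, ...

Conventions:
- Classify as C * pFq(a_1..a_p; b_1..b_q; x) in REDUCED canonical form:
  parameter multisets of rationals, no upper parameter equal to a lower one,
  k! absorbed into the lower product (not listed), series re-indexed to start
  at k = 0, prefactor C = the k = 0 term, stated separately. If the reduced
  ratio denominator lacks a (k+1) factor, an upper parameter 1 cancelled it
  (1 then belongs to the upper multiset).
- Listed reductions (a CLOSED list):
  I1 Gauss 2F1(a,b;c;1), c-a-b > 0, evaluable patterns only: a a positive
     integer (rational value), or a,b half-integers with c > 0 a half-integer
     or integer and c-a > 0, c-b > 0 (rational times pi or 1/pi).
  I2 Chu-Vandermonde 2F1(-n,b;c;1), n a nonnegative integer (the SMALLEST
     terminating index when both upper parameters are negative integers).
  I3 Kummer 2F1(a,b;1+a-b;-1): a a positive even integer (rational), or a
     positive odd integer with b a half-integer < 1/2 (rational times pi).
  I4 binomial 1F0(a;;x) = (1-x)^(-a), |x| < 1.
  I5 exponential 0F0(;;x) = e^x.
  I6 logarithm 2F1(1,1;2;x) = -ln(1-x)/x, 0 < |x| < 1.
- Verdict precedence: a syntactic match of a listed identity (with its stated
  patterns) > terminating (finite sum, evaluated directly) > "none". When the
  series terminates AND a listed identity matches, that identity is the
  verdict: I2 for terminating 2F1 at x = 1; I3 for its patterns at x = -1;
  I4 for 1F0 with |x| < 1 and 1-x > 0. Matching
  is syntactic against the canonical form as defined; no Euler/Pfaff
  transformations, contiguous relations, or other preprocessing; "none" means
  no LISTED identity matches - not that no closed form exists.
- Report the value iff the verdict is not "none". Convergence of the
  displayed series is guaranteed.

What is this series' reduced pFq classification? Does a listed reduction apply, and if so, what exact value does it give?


Canonical form: C = -\frac{2}{7} times 2F1 with upper {1, 1}, lower {3}, x = \frac{5}{6}. Verdict: no listed reduction: x = \frac{5}{6} and upper {1, 1} fail every I1-I6 pattern.

Key observation: t_0 being -\frac{2}{7}, k^2 + 1 divides numerator and denominator alike; C = -2/7, x = 5/6 after cancelling.
Term ratio: r(k) = \frac{5}{6} * (k+1) (k+1) / [(k+3) (k+1)] - rational in k. x = \frac{5}{6}; t_0 = -\frac{2}{7}; negate the roots.


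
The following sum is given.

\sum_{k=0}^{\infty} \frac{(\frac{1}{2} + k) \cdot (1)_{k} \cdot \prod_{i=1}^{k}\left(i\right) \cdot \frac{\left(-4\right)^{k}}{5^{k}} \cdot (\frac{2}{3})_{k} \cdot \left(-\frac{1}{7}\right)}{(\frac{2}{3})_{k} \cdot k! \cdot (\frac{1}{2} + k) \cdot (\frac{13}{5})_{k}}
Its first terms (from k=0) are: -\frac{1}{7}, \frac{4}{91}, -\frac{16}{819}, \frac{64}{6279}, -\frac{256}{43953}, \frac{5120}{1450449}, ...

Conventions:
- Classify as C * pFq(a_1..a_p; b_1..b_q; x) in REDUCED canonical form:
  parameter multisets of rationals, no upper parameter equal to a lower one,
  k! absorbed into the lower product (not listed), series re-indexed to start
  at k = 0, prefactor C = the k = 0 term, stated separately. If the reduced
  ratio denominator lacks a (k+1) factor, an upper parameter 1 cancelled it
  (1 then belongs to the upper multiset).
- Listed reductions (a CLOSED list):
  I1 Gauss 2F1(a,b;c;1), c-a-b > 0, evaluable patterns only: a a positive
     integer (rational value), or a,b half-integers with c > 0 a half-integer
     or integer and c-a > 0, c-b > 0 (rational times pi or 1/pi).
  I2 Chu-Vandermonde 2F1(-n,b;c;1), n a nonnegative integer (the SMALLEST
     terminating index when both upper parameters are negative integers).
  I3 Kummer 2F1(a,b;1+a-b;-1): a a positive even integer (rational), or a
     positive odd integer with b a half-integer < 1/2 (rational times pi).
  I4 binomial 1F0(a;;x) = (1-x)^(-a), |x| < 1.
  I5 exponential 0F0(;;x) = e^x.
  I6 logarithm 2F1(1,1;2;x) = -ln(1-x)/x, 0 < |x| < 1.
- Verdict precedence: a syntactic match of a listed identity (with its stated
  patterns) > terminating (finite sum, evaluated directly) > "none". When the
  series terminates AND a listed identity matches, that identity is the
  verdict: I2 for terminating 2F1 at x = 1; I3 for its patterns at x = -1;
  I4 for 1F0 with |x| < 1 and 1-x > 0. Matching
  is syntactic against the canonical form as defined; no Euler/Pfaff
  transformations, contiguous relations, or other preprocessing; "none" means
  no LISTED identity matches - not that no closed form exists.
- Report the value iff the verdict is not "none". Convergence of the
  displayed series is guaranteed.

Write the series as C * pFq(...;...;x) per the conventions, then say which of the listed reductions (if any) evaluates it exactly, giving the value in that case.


At argument -\frac{4}{5}: a 2F1 with upper {1, 1}, lower {\frac{13}{5}}, scaled by C = -\frac{1}{7}. Verdict: none. No listed pattern accepts 2F1(1, 1; \frac{13}{5}; -\frac{4}{5}).

Key observation: x = -\frac{4}{5} and the two geometric factors (C = -1/7) combine into one argument.
Step ratio: r(k) = -\frac{4}{5} * (k+1) (k+1) / [(k+\frac{13}{5}) (k+1)] - rational; roots negated = parameters, x = -\frac{4}{5}, C = -\frac{1}{7}.


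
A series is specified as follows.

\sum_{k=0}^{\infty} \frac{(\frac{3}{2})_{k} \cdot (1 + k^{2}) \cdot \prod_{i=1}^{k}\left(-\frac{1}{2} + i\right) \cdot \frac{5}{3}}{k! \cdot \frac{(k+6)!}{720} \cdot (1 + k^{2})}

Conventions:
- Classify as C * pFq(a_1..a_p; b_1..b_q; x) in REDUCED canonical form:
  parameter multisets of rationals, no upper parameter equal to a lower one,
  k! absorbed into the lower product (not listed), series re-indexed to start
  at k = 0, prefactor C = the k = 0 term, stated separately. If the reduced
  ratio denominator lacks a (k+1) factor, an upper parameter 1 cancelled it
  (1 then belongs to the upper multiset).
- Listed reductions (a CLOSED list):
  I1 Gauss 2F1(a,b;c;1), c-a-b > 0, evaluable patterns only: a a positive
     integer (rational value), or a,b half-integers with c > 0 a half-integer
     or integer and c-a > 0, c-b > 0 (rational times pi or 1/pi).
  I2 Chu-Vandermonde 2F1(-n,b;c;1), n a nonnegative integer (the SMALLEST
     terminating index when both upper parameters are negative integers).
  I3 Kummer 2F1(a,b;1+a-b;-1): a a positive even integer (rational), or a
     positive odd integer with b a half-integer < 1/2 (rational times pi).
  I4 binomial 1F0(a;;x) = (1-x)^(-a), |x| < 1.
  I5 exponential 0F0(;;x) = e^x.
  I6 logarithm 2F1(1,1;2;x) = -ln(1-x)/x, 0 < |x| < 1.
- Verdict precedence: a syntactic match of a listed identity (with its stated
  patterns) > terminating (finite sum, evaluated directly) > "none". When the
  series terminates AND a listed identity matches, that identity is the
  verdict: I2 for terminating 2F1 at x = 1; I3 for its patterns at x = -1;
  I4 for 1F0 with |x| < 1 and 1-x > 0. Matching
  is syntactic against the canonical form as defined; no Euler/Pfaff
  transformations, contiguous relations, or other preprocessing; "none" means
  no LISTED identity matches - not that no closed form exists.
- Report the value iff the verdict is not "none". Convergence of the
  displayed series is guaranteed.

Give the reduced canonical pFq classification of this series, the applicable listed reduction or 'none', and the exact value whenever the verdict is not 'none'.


At argument 1: a 2F1 with upper {\frac{1}{2}, \frac{3}{2}}, lower {7}, scaled by C = \frac{5}{3}. Verdict at x = 1: the half-integer Gauss pattern (I1) matches (x = 1; upper {\frac{1}{2}, \frac{3}{2}} half-integers, c = 7 in the evaluable pattern). Value: \frac{262144}{43659} / \pi.

Key step: from the first term \frac{5}{3}: the running product (C = 5/3) telescopes to a rising factorial.
Ratio: r(k) = 1 * (k+\frac{1}{2}) (k+\frac{3}{2}) / [(k+7) (k+1)] - poly over poly, x = 1 from leading terms; C = \frac{5}{3} at k = 0.


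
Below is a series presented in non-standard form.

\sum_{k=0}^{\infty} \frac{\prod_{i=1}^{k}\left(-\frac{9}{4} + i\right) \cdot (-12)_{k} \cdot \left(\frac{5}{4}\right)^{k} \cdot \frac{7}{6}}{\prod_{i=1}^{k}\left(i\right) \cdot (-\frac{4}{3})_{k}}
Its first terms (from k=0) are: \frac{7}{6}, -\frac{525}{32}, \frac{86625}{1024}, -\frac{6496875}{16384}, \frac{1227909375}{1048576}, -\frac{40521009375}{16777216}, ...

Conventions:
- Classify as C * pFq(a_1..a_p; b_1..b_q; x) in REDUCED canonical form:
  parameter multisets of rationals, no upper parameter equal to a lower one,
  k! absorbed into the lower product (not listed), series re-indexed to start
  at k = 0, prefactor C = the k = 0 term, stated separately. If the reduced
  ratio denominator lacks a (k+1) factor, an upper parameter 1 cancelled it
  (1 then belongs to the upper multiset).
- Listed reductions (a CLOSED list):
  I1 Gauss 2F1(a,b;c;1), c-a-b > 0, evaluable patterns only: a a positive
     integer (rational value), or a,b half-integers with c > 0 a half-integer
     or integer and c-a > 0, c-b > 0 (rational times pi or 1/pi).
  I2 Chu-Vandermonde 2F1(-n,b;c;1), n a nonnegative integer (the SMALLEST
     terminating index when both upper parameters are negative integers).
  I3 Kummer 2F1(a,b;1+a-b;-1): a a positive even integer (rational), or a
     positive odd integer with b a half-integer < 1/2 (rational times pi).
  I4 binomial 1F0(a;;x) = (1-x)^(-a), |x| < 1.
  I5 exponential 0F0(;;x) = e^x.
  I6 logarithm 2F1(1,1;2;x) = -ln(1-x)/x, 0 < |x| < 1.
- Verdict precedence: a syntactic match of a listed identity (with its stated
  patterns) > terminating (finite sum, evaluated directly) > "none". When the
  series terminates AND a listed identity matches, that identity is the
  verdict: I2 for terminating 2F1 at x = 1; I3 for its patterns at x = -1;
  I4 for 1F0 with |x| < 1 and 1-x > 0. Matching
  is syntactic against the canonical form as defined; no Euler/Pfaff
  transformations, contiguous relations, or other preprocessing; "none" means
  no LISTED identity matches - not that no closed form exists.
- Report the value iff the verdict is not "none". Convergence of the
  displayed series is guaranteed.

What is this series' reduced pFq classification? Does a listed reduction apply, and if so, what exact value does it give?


Prefactor \frac{7}{6}, argument \frac{5}{4}: 2F1 with upper {-12, -\frac{5}{4}} over lower {-\frac{4}{3}}. Verdict: terminating at k = 12: the factor (-12)_k kills every later term; summing the 13 survivors is exact. Its exact value is -\frac{82393830445792504565003}{11083610884537923403776}.

Key observation: t_0 = \frac{7}{6} here, and the product of the first k integers (prefactor 7/6) is k!.
Term ratio: r(k) = \frac{5}{4} * (k-12) (k-\frac{5}{4}) / [(k-\frac{4}{3}) (k+1)] - poly over poly, x = \frac{5}{4} from leading terms; C = \frac{7}{6} at k = 0.


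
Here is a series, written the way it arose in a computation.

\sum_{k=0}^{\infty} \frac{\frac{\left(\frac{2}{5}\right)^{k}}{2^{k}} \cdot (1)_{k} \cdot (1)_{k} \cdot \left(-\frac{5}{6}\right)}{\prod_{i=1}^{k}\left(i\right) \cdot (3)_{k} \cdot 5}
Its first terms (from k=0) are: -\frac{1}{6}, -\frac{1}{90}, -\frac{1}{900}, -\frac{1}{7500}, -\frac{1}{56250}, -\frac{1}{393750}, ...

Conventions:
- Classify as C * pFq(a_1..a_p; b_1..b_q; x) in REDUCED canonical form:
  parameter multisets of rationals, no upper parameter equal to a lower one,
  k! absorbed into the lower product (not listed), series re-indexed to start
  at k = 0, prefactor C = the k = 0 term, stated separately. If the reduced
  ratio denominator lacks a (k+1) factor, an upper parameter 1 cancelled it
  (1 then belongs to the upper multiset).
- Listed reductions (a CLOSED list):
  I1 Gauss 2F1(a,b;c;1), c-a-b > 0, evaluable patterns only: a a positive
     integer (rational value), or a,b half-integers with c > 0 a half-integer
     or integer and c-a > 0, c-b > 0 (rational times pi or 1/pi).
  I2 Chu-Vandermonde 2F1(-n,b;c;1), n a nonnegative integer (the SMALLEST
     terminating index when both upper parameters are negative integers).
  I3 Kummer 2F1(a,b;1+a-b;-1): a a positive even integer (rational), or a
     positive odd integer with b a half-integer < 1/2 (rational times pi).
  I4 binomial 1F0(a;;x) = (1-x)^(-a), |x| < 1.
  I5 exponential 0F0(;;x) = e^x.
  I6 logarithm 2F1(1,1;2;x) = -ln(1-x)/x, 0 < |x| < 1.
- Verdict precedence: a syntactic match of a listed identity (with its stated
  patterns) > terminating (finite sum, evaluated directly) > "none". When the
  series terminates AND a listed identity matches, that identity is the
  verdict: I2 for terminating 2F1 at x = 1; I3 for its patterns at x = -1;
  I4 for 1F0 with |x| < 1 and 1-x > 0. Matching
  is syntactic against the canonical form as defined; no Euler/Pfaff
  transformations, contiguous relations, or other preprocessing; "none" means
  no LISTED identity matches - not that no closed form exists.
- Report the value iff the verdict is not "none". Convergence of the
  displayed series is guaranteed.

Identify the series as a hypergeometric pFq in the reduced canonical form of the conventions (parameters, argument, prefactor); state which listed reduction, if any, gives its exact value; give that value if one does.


Canonical form: C = -\frac{1}{6} times 2F1 with upper {1, 1}, lower {3}, x = \frac{1}{5}. Verdict: none - at argument \frac{1}{5} the multisets {1, 1} ; {3} match no listed identity.

Structural cue: t_0 being -\frac{1}{6}, the product of the first k integers (prefactor -1/6) is k!.
Step ratio: r(k) = \frac{1}{5} * (k+1) (k+1) / [(k+3) (k+1)] - rational; roots negated = parameters, x = \frac{1}{5}, C = -\frac{1}{6}.
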